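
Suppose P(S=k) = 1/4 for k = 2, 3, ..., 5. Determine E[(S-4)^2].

E[(S-4)^2] = Σ (s-4)^2·P(S=s)
 = 4·1/4 + 1·1/4 + 0·1/4 + 1·1/4
 = 1 + 1/4 + 0 + 1/4
 = 3/2

1.5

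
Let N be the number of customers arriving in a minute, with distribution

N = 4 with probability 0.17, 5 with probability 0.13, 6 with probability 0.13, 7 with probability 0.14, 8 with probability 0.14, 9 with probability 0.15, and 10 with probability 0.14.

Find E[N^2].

E[N^2] = Σ n^2·P(N=n)
 = 16·0.17 + 25·0.13 + 36·0.13 + 49·0.14 + 64·0.14 + 81·0.15 + 100·0.14
 = 2.72 + 3.25 + 4.68 + 6.86 + 8.96 + 12.15 + 14
 = 52.62

52.62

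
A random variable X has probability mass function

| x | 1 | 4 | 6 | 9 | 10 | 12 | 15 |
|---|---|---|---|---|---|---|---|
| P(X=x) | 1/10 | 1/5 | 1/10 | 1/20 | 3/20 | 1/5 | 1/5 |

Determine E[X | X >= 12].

P(X >= 12) = 1/5 + 1/5 = 2/5.
E[X | X >= 12] = [12·1/5 + 15·1/5] / (2/5)
 = 27/5 / (2/5)
 = 27/2

13.5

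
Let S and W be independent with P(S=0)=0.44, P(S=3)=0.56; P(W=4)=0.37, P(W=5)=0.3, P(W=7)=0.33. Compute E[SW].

E[SW] = Σ_s Σ_w sw · P(S=s)P(W=w)
 = 0·0.1628 + 0·0.132 + 0·0.1452 + 12·0.2072 + 15·0.168 + 21·0.1848
 = 0 + 0 + 0 + 2.4864 + 2.52 + 3.8808
 = 8.8872

8.8872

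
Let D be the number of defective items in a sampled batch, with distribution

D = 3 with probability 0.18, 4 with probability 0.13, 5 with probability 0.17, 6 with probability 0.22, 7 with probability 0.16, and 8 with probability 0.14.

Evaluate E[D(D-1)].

E[D(D-1)] = Σ d(d-1)·P(D=d)
 = 6·0.18 + 12·0.13 + 20·0.17 + 30·0.22 + 42·0.16 + 56·0.14
 = 1.08 + 1.56 + 3.4 + 6.6 + 6.72 + 7.84
 = 27.2

27.2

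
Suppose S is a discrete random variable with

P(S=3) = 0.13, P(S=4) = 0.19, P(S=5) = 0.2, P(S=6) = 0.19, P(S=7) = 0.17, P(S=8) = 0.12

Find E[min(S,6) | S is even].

5.24

P(S is even) = 0.19 + 0.19 + 0.12 = 0.5.
E[min(S,6) | S is even] = [4·0.19 + 6·0.19 + 6·0.12] / 0.5
 = 2.62 / 0.5
 = 131/25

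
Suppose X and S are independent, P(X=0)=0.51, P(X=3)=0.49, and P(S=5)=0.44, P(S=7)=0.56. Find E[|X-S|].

E[|X-S|] = Σ_x Σ_s |x-s| · P(X=x)P(S=s)
 = 5·0.2244 + 7·0.2856 + 2·0.2156 + 4·0.2744
 = 1.122 + 1.9992 + 0.4312 + 1.0976
 = 4.65

4.65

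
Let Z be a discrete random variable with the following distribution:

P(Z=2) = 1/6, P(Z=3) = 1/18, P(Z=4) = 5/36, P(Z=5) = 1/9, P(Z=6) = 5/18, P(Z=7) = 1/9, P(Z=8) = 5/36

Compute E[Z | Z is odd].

P(Z is odd) = 1/18 + 1/9 + 1/9 = 5/18.
E[Z | Z is odd] = [3·1/18 + 5·1/9 + 7·1/9] / (5/18)
 = 3/2 / (5/18)
 = 27/5

5.4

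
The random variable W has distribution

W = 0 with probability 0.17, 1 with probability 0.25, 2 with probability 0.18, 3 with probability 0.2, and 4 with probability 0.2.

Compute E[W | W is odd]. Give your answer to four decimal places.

1.8889

P(W is odd) = 0.25 + 0.2 = 0.45.
E[W | W is odd] = [1·0.25 + 3·0.2] / 0.45
 = 0.85 / 0.45
 = 17/9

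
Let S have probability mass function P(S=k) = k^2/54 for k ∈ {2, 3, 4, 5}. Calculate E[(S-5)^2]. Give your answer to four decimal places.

1.6296

E[(S-5)^2] = Σ (s-5)^2·P(S=s)
 = 9·2/27 + 4·1/6 + 1·8/27 + 0·25/54
 = 2/3 + 2/3 + 8/27 + 0
 = 44/27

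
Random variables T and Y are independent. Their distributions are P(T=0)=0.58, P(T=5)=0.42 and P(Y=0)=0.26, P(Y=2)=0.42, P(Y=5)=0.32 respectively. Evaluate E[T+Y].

E[T+Y] = Σ_t Σ_y (t+y) · P(T=t)P(Y=y)
 = 0·0.1508 + 2·0.2436 + 5·0.1856 + 5·0.1092 + 7·0.1764 + 10·0.1344
 = 0 + 0.4872 + 0.928 + 0.546 + 1.2348 + 1.344
 = 4.54

4.54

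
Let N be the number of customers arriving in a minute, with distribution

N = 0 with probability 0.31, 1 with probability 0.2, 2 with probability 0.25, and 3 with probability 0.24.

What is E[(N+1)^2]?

E[(N+1)^2] = Σ (n+1)^2·P(N=n)
 = 1·0.31 + 4·0.2 + 9·0.25 + 16·0.24
 = 0.31 + 0.8 + 2.25 + 3.84
 = 7.2

7.2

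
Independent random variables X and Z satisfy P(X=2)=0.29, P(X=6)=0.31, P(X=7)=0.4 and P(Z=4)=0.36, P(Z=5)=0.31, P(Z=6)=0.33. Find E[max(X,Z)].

6.1013

E[max(X,Z)] = Σ_x Σ_z max(x,z) · P(X=x)P(Z=z)
 = 4·0.1044 + 5·0.0899 + 6·0.0957 + 6·0.1116 + 6·0.0961 + 6·0.1023 + 7·0.144 + 7·0.124 + 7·0.132
 = 0.4176 + 0.4495 + 0.5742 + 0.6696 + 0.5766 + 0.6138 + 1.008 + 0.868 + 0.924
 = 6.1013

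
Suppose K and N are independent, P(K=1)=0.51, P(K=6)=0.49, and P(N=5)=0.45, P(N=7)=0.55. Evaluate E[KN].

21.045

E[KN] = Σ_k Σ_n kn · P(K=k)P(N=n)
 = 5·0.2295 + 7·0.2805 + 30·0.2205 + 42·0.2695
 = 1.1475 + 1.9635 + 6.615 + 11.319
 = 21.045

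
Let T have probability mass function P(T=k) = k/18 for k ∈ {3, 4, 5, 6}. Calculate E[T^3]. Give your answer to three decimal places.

125.444

E[T^3] = Σ t^3·P(T=t)
 = 27·1/6 + 64·2/9 + 125·5/18 + 216·1/3
 = 9/2 + 128/9 + 625/18 + 72
 = 1129/9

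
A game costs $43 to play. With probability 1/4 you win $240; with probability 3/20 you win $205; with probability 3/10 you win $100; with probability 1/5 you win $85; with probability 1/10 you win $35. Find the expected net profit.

E[payout] = 240·1/4 + 205·3/20 + 100·3/10 + 85·1/5 + 35·1/10
 = 60 + 123/4 + 30 + 17 + 7/2
 = 565/4
Net = 565/4 - 43 = 393/4

98.25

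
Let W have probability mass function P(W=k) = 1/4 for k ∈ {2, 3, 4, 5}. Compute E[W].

E[W] = Σ w·P(W=w)
 = 2·1/4 + 3·1/4 + 4·1/4 + 5·1/4
 = 1/2 + 3/4 + 1 + 5/4
 = 7/2

3.5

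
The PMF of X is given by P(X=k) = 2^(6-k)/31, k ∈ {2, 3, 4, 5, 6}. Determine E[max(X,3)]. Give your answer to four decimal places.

E[max(X,3)] = Σ max(x,3)·P(X=x)
 = 3·16/31 + 3·8/31 + 4·4/31 + 5·2/31 + 6·1/31
 = 48/31 + 24/31 + 16/31 + 10/31 + 6/31
 = 104/31

3.3548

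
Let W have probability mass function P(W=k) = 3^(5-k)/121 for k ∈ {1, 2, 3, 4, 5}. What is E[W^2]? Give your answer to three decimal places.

E[W^2] = Σ w^2·P(W=w)
 = 1·81/121 + 4·27/121 + 9·9/121 + 16·3/121 + 25·1/121
 = 81/121 + 108/121 + 81/121 + 48/121 + 25/121
 = 343/121

2.835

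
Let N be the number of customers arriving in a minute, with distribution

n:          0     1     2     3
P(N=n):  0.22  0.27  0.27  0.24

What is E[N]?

E[N] = Σ n·P(N=n)
 = 0·0.22 + 1·0.27 + 2·0.27 + 3·0.24
 = 0 + 0.27 + 0.54 + 0.72
 = 1.53

1.53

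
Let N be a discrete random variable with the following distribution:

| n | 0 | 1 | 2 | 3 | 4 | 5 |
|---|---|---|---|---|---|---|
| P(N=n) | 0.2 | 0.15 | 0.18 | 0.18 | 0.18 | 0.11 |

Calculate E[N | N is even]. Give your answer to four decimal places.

P(N is even) = 0.2 + 0.18 + 0.18 = 0.56.
E[N | N is even] = [0·0.2 + 2·0.18 + 4·0.18] / 0.56
 = 1.08 / 0.56
 = 27/14

1.9286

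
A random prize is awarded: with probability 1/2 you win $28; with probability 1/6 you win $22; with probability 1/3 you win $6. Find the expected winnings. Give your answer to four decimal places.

19.6667

E[payout] = 28·1/2 + 22·1/6 + 6·1/3
 = 14 + 11/3 + 2
 = 59/3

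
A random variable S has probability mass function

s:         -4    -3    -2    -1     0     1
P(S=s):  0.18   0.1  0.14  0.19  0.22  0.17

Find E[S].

E[S] = Σ s·P(S=s)
 = (-4)·0.18 + (-3)·0.1 + (-2)·0.14 + (-1)·0.19 + 0·0.22 + 1·0.17
 = (-0.72) + (-0.3) + (-0.28) + (-0.19) + 0 + 0.17
 = -1.32

-1.32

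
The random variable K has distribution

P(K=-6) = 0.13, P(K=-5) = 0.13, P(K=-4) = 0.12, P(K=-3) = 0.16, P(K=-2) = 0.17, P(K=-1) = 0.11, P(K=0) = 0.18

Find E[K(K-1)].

E[K(K-1)] = Σ k(k-1)·P(K=k)
 = 42·0.13 + 30·0.13 + 20·0.12 + 12·0.16 + 6·0.17 + 2·0.11 + 0·0.18
 = 5.46 + 3.9 + 2.4 + 1.92 + 1.02 + 0.22 + 0
 = 14.92

14.92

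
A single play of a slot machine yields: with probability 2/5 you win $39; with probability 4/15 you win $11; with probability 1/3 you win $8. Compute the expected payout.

E[payout] = 39·2/5 + 11·4/15 + 8·1/3
 = 78/5 + 44/15 + 8/3
 = 106/5

21.2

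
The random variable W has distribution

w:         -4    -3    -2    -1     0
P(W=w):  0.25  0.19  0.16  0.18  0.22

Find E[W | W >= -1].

-0.45

P(W >= -1) = 0.18 + 0.22 = 0.4.
E[W | W >= -1] = [(-1)·0.18 + 0·0.22] / 0.4
 = -0.18 / 0.4
 = -9/20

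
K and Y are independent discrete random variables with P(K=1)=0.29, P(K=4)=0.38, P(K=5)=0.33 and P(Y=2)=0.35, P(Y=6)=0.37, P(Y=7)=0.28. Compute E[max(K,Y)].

E[max(K,Y)] = Σ_k Σ_y max(k,y) · P(K=k)P(Y=y)
 = 2·0.1015 + 6·0.1073 + 7·0.0812 + 4·0.133 + 6·0.1406 + 7·0.1064 + 5·0.1155 + 6·0.1221 + 7·0.0924
 = 0.203 + 0.6438 + 0.5684 + 0.532 + 0.8436 + 0.7448 + 0.5775 + 0.7326 + 0.6468
 = 5.4925

5.4925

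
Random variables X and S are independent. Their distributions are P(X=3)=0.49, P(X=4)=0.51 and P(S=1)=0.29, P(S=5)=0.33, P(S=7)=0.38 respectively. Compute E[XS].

E[XS] = Σ_x Σ_s xs · P(X=x)P(S=s)
 = 3·0.1421 + 15·0.1617 + 21·0.1862 + 4·0.1479 + 20·0.1683 + 28·0.1938
 = 0.4263 + 2.4255 + 3.9102 + 0.5916 + 3.366 + 5.4264
 = 16.146

16.146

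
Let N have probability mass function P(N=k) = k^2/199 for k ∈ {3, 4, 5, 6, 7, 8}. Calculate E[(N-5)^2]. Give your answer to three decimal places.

E[(N-5)^2] = Σ (n-5)^2·P(N=n)
 = 4·9/199 + 1·16/199 + 0·25/199 + 1·36/199 + 4·49/199 + 9·64/199
 = 36/199 + 16/199 + 0 + 36/199 + 196/199 + 576/199
 = 860/199

4.322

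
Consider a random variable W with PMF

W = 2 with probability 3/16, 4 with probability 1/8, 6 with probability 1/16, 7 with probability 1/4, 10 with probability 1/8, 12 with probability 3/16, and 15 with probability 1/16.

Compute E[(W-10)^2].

22.0625

E[(W-10)^2] = Σ (w-10)^2·P(W=w)
 = 64·3/16 + 36·1/8 + 16·1/16 + 9·1/4 + 0·1/8 + 4·3/16 + 25·1/16
 = 12 + 9/2 + 1 + 9/4 + 0 + 3/4 + 25/16
 = 353/16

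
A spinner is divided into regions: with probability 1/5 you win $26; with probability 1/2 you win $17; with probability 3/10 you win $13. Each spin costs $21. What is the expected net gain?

E[payout] = 26·1/5 + 17·1/2 + 13·3/10
 = 26/5 + 17/2 + 39/10
 = 88/5
Net = 88/5 - 21 = -17/5

-3.4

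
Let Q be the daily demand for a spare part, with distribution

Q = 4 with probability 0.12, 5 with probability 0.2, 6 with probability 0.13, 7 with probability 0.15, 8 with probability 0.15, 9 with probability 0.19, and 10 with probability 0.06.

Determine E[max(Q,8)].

E[max(Q,8)] = Σ max(q,8)·P(Q=q)
 = 8·0.12 + 8·0.2 + 8·0.13 + 8·0.15 + 8·0.15 + 9·0.19 + 10·0.06
 = 0.96 + 1.6 + 1.04 + 1.2 + 1.2 + 1.71 + 0.6
 = 8.31

8.31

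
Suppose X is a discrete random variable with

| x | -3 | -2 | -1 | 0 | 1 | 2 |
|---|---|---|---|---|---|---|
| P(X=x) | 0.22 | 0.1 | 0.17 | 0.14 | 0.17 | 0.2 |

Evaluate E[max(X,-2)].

E[max(X,-2)] = Σ max(x,-2)·P(X=x)
 = (-2)·0.22 + (-2)·0.1 + (-1)·0.17 + 0·0.14 + 1·0.17 + 2·0.2
 = (-0.44) + (-0.2) + (-0.17) + 0 + 0.17 + 0.4
 = -0.24

-0.24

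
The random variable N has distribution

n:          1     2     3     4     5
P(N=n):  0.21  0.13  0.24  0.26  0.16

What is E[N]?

E[N] = Σ n·P(N=n)
 = 1·0.21 + 2·0.13 + 3·0.24 + 4·0.26 + 5·0.16
 = 0.21 + 0.26 + 0.72 + 1.04 + 0.8
 = 3.03

3.03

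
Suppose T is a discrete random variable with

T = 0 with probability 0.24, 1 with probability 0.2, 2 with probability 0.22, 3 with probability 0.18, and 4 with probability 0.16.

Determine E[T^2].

E[T^2] = Σ t^2·P(T=t)
 = 0·0.24 + 1·0.2 + 4·0.22 + 9·0.18 + 16·0.16
 = 0 + 0.2 + 0.88 + 1.62 + 2.56
 = 5.26

5.26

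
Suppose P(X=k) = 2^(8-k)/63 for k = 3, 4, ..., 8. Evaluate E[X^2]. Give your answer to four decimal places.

E[X^2] = Σ x^2·P(X=x)
 = 9·32/63 + 16·16/63 + 25·8/63 + 36·4/63 + 49·2/63 + 64·1/63
 = 32/7 + 256/63 + 200/63 + 16/7 + 14/9 + 64/63
 = 50/3

16.6667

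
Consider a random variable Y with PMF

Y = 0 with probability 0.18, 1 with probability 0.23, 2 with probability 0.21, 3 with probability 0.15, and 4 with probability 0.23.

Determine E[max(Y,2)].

E[max(Y,2)] = Σ max(y,2)·P(Y=y)
 = 2·0.18 + 2·0.23 + 2·0.21 + 3·0.15 + 4·0.23
 = 0.36 + 0.46 + 0.42 + 0.45 + 0.92
 = 2.61

2.61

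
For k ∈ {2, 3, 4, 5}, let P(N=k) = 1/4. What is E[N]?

3.5

E[N] = Σ n·P(N=n)
 = 2·1/4 + 3·1/4 + 4·1/4 + 5·1/4
 = 1/2 + 3/4 + 1 + 5/4
 = 7/2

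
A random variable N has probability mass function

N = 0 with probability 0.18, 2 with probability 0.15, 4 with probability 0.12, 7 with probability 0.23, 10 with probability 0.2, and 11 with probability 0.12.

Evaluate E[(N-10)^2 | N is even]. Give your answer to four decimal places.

P(N is even) = 0.18 + 0.15 + 0.12 + 0.2 = 0.65.
E[(N-10)^2 | N is even] = [100·0.18 + 64·0.15 + 36·0.12 + 0·0.2] / 0.65
 = 31.92 / 0.65
 = 3192/65

49.1077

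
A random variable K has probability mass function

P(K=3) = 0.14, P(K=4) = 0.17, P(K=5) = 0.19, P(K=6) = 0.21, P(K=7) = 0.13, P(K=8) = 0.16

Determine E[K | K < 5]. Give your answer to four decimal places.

3.5484

P(K < 5) = 0.14 + 0.17 = 0.31.
E[K | K < 5] = [3·0.14 + 4·0.17] / 0.31
 = 1.1 / 0.31
 = 110/31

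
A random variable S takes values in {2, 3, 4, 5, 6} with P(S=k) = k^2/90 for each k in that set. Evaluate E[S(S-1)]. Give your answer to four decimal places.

E[S(S-1)] = Σ s(s-1)·P(S=s)
 = 2·2/45 + 6·1/10 + 12·8/45 + 20·5/18 + 30·2/5
 = 4/45 + 3/5 + 32/15 + 50/9 + 12
 = 917/45

20.3778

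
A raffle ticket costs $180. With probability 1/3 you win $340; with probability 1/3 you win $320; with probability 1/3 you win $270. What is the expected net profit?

130

E[payout] = 340·1/3 + 320·1/3 + 270·1/3
 = 340/3 + 320/3 + 90
 = 310
Net = 310 - 180 = 130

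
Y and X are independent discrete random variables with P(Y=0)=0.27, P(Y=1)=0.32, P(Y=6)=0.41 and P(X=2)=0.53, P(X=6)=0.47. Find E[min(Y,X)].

E[min(Y,X)] = Σ_y Σ_x min(y,x) · P(Y=y)P(X=x)
 = 0·0.1431 + 0·0.1269 + 1·0.1696 + 1·0.1504 + 2·0.2173 + 6·0.1927
 = 0 + 0 + 0.1696 + 0.1504 + 0.4346 + 1.1562
 = 1.9108

1.9108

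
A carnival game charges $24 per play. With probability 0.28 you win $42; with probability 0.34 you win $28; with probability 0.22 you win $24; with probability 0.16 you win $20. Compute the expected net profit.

5.76

E[payout] = 42·0.28 + 28·0.34 + 24·0.22 + 20·0.16
 = 11.76 + 9.52 + 5.28 + 3.2
 = 29.76
Net = 29.76 - 24 = 5.76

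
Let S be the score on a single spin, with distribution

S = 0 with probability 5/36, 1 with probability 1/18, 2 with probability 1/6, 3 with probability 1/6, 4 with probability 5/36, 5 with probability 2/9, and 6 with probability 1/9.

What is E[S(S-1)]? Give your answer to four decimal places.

10.7778

E[S(S-1)] = Σ s(s-1)·P(S=s)
 = 0·5/36 + 0·1/18 + 2·1/6 + 6·1/6 + 12·5/36 + 20·2/9 + 30·1/9
 = 0 + 0 + 1/3 + 1 + 5/3 + 40/9 + 10/3
 = 97/9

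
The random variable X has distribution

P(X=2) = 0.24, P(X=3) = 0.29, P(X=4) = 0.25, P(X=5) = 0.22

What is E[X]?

3.45

E[X] = Σ x·P(X=x)
 = 2·0.24 + 3·0.29 + 4·0.25 + 5·0.22
 = 0.48 + 0.87 + 1 + 1.1
 = 3.45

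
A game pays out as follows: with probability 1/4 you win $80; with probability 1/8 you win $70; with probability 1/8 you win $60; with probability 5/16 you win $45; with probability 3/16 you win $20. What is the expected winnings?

54.0625

E[payout] = 80·1/4 + 70·1/8 + 60·1/8 + 45·5/16 + 20·3/16
 = 20 + 35/4 + 15/2 + 225/16 + 15/4
 = 865/16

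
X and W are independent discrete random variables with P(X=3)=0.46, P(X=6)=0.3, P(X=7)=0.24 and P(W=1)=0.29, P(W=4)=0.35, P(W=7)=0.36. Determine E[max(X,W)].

E[max(X,W)] = Σ_x Σ_w max(x,w) · P(X=x)P(W=w)
 = 3·0.1334 + 4·0.161 + 7·0.1656 + 6·0.087 + 6·0.105 + 7·0.108 + 7·0.0696 + 7·0.084 + 7·0.0864
 = 0.4002 + 0.644 + 1.1592 + 0.522 + 0.63 + 0.756 + 0.4872 + 0.588 + 0.6048
 = 5.7914

5.7914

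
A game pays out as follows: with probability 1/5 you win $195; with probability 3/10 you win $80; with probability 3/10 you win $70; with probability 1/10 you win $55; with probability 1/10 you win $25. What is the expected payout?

92

E[payout] = 195·1/5 + 80·3/10 + 70·3/10 + 55·1/10 + 25·1/10
 = 39 + 24 + 21 + 11/2 + 5/2
 = 92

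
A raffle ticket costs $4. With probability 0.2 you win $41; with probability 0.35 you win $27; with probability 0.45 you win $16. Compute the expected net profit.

E[payout] = 41·0.2 + 27·0.35 + 16·0.45
 = 8.2 + 9.45 + 7.2
 = 24.85
Net = 24.85 - 4 = 20.85

20.85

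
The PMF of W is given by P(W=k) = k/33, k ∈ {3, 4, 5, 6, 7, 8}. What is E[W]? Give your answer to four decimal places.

6.0303

E[W] = Σ w·P(W=w)
 = 3·1/11 + 4·4/33 + 5·5/33 + 6·2/11 + 7·7/33 + 8·8/33
 = 3/11 + 16/33 + 25/33 + 12/11 + 49/33 + 64/33
 = 199/33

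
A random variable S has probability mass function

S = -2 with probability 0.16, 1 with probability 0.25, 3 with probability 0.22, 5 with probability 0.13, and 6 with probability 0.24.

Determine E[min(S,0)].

-0.32

E[min(S,0)] = Σ min(s,0)·P(S=s)
 = (-2)·0.16 + 0·0.25 + 0·0.22 + 0·0.13 + 0·0.24
 = (-0.32) + 0 + 0 + 0 + 0
 = -0.32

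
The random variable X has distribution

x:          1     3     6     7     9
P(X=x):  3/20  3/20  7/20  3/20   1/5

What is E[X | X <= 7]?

4.6875

P(X <= 7) = 3/20 + 3/20 + 7/20 + 3/20 = 4/5.
E[X | X <= 7] = [1·3/20 + 3·3/20 + 6·7/20 + 7·3/20] / (4/5)
 = 15/4 / (4/5)
 = 75/16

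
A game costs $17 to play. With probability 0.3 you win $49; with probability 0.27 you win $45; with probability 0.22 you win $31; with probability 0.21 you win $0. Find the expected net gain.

E[payout] = 49·0.3 + 45·0.27 + 31·0.22 + 0·0.21
 = 14.7 + 12.15 + 6.82 + 0
 = 33.67
Net = 33.67 - 17 = 16.67

16.67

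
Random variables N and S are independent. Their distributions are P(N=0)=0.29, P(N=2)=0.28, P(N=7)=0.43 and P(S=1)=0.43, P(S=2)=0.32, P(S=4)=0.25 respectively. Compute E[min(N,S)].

E[min(N,S)] = Σ_n Σ_s min(n,s) · P(N=n)P(S=s)
 = 0·0.1247 + 0·0.0928 + 0·0.0725 + 1·0.1204 + 2·0.0896 + 2·0.07 + 1·0.1849 + 2·0.1376 + 4·0.1075
 = 0 + 0 + 0 + 0.1204 + 0.1792 + 0.14 + 0.1849 + 0.2752 + 0.43
 = 1.3297

1.3297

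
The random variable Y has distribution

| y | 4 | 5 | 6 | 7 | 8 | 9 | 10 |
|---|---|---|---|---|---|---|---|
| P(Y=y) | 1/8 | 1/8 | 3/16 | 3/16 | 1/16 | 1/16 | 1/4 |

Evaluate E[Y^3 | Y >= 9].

945.8

P(Y >= 9) = 1/16 + 1/4 = 5/16.
E[Y^3 | Y >= 9] = [729·1/16 + 1000·1/4] / (5/16)
 = 4729/16 / (5/16)
 = 4729/5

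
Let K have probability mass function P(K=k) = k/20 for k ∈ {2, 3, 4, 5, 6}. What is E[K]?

E[K] = Σ k·P(K=k)
 = 2·1/10 + 3·3/20 + 4·1/5 + 5·1/4 + 6·3/10
 = 1/5 + 9/20 + 4/5 + 5/4 + 9/5
 = 9/2

4.5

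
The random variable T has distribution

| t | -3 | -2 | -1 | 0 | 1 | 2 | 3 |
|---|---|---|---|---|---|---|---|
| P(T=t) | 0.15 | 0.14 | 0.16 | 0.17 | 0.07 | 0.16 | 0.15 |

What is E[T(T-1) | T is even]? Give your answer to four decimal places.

P(T is even) = 0.14 + 0.17 + 0.16 = 0.47.
E[T(T-1) | T is even] = [6·0.14 + 0·0.17 + 2·0.16] / 0.47
 = 1.16 / 0.47
 = 116/47

2.4681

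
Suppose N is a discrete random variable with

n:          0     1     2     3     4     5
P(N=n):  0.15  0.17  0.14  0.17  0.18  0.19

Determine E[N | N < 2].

P(N < 2) = 0.15 + 0.17 = 0.32.
E[N | N < 2] = [0·0.15 + 1·0.17] / 0.32
 = 0.17 / 0.32
 = 17/32

0.53125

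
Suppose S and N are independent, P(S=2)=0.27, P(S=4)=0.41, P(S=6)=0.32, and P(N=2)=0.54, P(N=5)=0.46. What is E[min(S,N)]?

2.8188

E[min(S,N)] = Σ_s Σ_n min(s,n) · P(S=s)P(N=n)
 = 2·0.1458 + 2·0.1242 + 2·0.2214 + 4·0.1886 + 2·0.1728 + 5·0.1472
 = 0.2916 + 0.2484 + 0.4428 + 0.7544 + 0.3456 + 0.736
 = 2.8188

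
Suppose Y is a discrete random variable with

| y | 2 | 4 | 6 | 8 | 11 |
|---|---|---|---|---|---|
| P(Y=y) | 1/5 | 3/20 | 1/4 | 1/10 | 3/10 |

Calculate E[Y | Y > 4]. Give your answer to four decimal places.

8.6154

P(Y > 4) = 1/4 + 1/10 + 3/10 = 13/20.
E[Y | Y > 4] = [6·1/4 + 8·1/10 + 11·3/10] / (13/20)
 = 28/5 / (13/20)
 = 112/13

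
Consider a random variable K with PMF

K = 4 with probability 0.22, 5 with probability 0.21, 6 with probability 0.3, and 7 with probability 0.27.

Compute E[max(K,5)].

5.84

E[max(K,5)] = Σ max(k,5)·P(K=k)
 = 5·0.22 + 5·0.21 + 6·0.3 + 7·0.27
 = 1.1 + 1.05 + 1.8 + 1.89
 = 5.84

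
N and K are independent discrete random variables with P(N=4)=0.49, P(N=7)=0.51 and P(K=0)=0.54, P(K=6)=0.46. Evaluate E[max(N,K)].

E[max(N,K)] = Σ_n Σ_k max(n,k) · P(N=n)P(K=k)
 = 4·0.2646 + 6·0.2254 + 7·0.2754 + 7·0.2346
 = 1.0584 + 1.3524 + 1.9278 + 1.6422
 = 5.9808

5.9808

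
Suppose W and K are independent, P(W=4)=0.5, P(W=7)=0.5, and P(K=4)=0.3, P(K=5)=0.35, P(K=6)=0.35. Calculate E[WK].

E[WK] = Σ_w Σ_k wk · P(W=w)P(K=k)
 = 16·0.15 + 20·0.175 + 24·0.175 + 28·0.15 + 35·0.175 + 42·0.175
 = 2.4 + 3.5 + 4.2 + 4.2 + 6.125 + 7.35
 = 27.775

27.775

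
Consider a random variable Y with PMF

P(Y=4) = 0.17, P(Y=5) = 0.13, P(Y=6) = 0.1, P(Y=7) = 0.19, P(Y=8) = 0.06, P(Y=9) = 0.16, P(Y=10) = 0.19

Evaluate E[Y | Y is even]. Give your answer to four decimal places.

7.0385

P(Y is even) = 0.17 + 0.1 + 0.06 + 0.19 = 0.52.
E[Y | Y is even] = [4·0.17 + 6·0.1 + 8·0.06 + 10·0.19] / 0.52
 = 3.66 / 0.52
 = 183/26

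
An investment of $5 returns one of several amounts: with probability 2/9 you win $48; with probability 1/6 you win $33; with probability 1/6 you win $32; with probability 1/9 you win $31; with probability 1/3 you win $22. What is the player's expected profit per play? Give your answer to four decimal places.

27.2778

E[payout] = 48·2/9 + 33·1/6 + 32·1/6 + 31·1/9 + 22·1/3
 = 32/3 + 11/2 + 16/3 + 31/9 + 22/3
 = 581/18
Net = 581/18 - 5 = 491/18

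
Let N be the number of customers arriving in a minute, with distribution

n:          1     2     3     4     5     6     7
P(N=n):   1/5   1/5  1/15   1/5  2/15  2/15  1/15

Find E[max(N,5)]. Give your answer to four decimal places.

E[max(N,5)] = Σ max(n,5)·P(N=n)
 = 5·1/5 + 5·1/5 + 5·1/15 + 5·1/5 + 5·2/15 + 6·2/15 + 7·1/15
 = 1 + 1 + 1/3 + 1 + 2/3 + 4/5 + 7/15
 = 79/15

5.2667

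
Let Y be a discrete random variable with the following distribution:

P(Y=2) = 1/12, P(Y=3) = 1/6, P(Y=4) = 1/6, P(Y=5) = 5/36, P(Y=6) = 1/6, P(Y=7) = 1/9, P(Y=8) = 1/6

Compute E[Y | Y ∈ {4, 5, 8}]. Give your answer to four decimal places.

5.7059

P(Y ∈ {4, 5, 8}) = 1/6 + 5/36 + 1/6 = 17/36.
E[Y | Y ∈ {4, 5, 8}] = [4·1/6 + 5·5/36 + 8·1/6] / (17/36)
 = 97/36 / (17/36)
 = 97/17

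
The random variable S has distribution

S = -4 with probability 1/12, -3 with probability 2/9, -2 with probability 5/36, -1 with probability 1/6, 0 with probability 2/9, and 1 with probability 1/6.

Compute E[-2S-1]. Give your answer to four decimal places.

E[-2S-1] = Σ (-2s-1)·P(S=s)
 = 7·1/12 + 5·2/9 + 3·5/36 + 1·1/6 + (-1)·2/9 + (-3)·1/6
 = 7/12 + 10/9 + 5/12 + 1/6 + (-2/9) + (-1/2)
 = 14/9

1.5556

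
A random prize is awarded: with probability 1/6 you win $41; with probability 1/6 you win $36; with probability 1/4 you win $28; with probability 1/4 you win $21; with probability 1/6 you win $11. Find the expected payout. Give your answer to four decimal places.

26.9167

E[payout] = 41·1/6 + 36·1/6 + 28·1/4 + 21·1/4 + 11·1/6
 = 41/6 + 6 + 7 + 21/4 + 11/6
 = 323/12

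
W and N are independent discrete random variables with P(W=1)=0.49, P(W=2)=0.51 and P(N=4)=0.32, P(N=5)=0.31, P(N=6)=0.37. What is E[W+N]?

6.56

E[W+N] = Σ_w Σ_n (w+n) · P(W=w)P(N=n)
 = 5·0.1568 + 6·0.1519 + 7·0.1813 + 6·0.1632 + 7·0.1581 + 8·0.1887
 = 0.784 + 0.9114 + 1.2691 + 0.9792 + 1.1067 + 1.5096
 = 6.56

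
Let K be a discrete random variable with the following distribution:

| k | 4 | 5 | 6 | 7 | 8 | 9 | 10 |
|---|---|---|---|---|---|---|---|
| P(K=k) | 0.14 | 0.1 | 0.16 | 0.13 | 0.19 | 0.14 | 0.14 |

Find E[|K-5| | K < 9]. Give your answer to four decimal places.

P(K < 9) = 0.14 + 0.1 + 0.16 + 0.13 + 0.19 = 0.72.
E[|K-5| | K < 9] = [1·0.14 + 0·0.1 + 1·0.16 + 2·0.13 + 3·0.19] / 0.72
 = 1.13 / 0.72
 = 113/72

1.5694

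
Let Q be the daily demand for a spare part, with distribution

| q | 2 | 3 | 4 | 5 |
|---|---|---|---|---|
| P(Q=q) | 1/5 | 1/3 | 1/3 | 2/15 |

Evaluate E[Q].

3.4

E[Q] = Σ q·P(Q=q)
 = 2·1/5 + 3·1/3 + 4·1/3 + 5·2/15
 = 2/5 + 1 + 4/3 + 2/3
 = 17/5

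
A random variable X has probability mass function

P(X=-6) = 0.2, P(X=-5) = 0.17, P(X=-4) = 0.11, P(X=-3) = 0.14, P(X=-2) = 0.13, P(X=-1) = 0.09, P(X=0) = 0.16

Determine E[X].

E[X] = Σ x·P(X=x)
 = (-6)·0.2 + (-5)·0.17 + (-4)·0.11 + (-3)·0.14 + (-2)·0.13 + (-1)·0.09 + 0·0.16
 = (-1.2) + (-0.85) + (-0.44) + (-0.42) + (-0.26) + (-0.09) + 0
 = -3.26

-3.26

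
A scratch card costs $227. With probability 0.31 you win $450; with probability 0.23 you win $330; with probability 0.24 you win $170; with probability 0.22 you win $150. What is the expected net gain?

62.2

E[payout] = 450·0.31 + 330·0.23 + 170·0.24 + 150·0.22
 = 139.5 + 75.9 + 40.8 + 33
 = 289.2
Net = 289.2 - 227 = 62.2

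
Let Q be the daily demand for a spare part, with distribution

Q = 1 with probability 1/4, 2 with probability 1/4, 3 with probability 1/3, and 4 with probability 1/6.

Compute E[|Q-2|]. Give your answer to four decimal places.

E[|Q-2|] = Σ |q-2|·P(Q=q)
 = 1·1/4 + 0·1/4 + 1·1/3 + 2·1/6
 = 1/4 + 0 + 1/3 + 1/3
 = 11/12

0.9167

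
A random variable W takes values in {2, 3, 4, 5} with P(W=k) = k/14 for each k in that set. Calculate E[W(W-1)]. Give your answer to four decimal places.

12.1429

E[W(W-1)] = Σ w(w-1)·P(W=w)
 = 2·1/7 + 6·3/14 + 12·2/7 + 20·5/14
 = 2/7 + 9/7 + 24/7 + 50/7
 = 85/7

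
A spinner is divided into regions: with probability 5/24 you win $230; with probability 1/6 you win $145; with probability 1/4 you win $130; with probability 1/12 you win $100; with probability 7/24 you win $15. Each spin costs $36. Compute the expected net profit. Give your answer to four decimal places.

E[payout] = 230·5/24 + 145·1/6 + 130·1/4 + 100·1/12 + 15·7/24
 = 575/12 + 145/6 + 65/2 + 25/3 + 35/8
 = 2815/24
Net = 2815/24 - 36 = 1951/24

81.2917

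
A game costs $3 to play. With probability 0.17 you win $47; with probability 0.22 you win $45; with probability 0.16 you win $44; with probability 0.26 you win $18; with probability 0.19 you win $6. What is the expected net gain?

E[payout] = 47·0.17 + 45·0.22 + 44·0.16 + 18·0.26 + 6·0.19
 = 7.99 + 9.9 + 7.04 + 4.68 + 1.14
 = 30.75
Net = 30.75 - 3 = 27.75

27.75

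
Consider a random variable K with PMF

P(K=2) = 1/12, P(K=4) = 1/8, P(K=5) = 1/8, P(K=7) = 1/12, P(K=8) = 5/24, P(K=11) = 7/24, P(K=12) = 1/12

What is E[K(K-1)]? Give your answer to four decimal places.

E[K(K-1)] = Σ k(k-1)·P(K=k)
 = 2·1/12 + 12·1/8 + 20·1/8 + 42·1/12 + 56·5/24 + 110·7/24 + 132·1/12
 = 1/6 + 3/2 + 5/2 + 7/2 + 35/3 + 385/12 + 11
 = 749/12

62.4167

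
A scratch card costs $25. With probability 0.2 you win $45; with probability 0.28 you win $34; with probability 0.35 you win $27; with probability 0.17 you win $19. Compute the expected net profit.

E[payout] = 45·0.2 + 34·0.28 + 27·0.35 + 19·0.17
 = 9 + 9.52 + 9.45 + 3.23
 = 31.2
Net = 31.2 - 25 = 6.2

6.2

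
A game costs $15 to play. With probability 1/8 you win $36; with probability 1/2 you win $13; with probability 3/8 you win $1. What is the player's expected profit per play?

E[payout] = 36·1/8 + 13·1/2 + 1·3/8
 = 9/2 + 13/2 + 3/8
 = 91/8
Net = 91/8 - 15 = -29/8

-3.625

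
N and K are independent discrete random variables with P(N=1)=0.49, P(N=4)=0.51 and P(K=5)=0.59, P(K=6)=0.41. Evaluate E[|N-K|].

E[|N-K|] = Σ_n Σ_k |n-k| · P(N=n)P(K=k)
 = 4·0.2891 + 5·0.2009 + 1·0.3009 + 2·0.2091
 = 1.1564 + 1.0045 + 0.3009 + 0.4182
 = 2.88

2.88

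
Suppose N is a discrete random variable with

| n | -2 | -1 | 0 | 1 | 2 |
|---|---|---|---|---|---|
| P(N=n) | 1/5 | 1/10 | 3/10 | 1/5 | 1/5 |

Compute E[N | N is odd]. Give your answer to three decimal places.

0.333

P(N is odd) = 1/10 + 1/5 = 3/10.
E[N | N is odd] = [(-1)·1/10 + 1·1/5] / (3/10)
 = 1/10 / (3/10)
 = 1/3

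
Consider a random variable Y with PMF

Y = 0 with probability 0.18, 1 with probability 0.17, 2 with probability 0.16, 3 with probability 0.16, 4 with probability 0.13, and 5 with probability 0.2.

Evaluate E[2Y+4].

E[2Y+4] = Σ (2y+4)·P(Y=y)
 = 4·0.18 + 6·0.17 + 8·0.16 + 10·0.16 + 12·0.13 + 14·0.2
 = 0.72 + 1.02 + 1.28 + 1.6 + 1.56 + 2.8
 = 8.98

8.98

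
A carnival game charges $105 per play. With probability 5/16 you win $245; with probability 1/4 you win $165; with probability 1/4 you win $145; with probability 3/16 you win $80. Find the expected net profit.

64.0625

E[payout] = 245·5/16 + 165·1/4 + 145·1/4 + 80·3/16
 = 1225/16 + 165/4 + 145/4 + 15
 = 2705/16
Net = 2705/16 - 105 = 1025/16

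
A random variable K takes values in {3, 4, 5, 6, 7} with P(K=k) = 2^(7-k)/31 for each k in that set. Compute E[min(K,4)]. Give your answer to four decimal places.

E[min(K,4)] = Σ min(k,4)·P(K=k)
 = 3·16/31 + 4·8/31 + 4·4/31 + 4·2/31 + 4·1/31
 = 48/31 + 32/31 + 16/31 + 8/31 + 4/31
 = 108/31

3.4839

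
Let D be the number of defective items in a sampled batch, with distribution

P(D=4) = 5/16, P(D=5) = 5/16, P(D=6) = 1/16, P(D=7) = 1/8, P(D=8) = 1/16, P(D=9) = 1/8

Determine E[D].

5.6875

E[D] = Σ d·P(D=d)
 = 4·5/16 + 5·5/16 + 6·1/16 + 7·1/8 + 8·1/16 + 9·1/8
 = 5/4 + 25/16 + 3/8 + 7/8 + 1/2 + 9/8
 = 91/16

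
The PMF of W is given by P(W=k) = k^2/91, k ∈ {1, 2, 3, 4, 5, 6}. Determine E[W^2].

E[W^2] = Σ w^2·P(W=w)
 = 1·1/91 + 4·4/91 + 9·9/91 + 16·16/91 + 25·25/91 + 36·36/91
 = 1/91 + 16/91 + 81/91 + 256/91 + 625/91 + 1296/91
 = 25

25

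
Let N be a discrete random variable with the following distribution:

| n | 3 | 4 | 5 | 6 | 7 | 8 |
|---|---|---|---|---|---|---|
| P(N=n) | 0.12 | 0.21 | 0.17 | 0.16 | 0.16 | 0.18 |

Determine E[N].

E[N] = Σ n·P(N=n)
 = 3·0.12 + 4·0.21 + 5·0.17 + 6·0.16 + 7·0.16 + 8·0.18
 = 0.36 + 0.84 + 0.85 + 0.96 + 1.12 + 1.44
 = 5.57

5.57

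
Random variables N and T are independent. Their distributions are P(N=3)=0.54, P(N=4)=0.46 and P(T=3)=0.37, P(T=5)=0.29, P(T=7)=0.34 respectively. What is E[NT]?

E[NT] = Σ_n Σ_t nt · P(N=n)P(T=t)
 = 9·0.1998 + 15·0.1566 + 21·0.1836 + 12·0.1702 + 20·0.1334 + 28·0.1564
 = 1.7982 + 2.349 + 3.8556 + 2.0424 + 2.668 + 4.3792
 = 17.0924

17.0924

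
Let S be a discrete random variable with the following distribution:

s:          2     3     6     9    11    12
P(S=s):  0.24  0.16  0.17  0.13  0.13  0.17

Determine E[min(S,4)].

3.36

E[min(S,4)] = Σ min(s,4)·P(S=s)
 = 2·0.24 + 3·0.16 + 4·0.17 + 4·0.13 + 4·0.13 + 4·0.17
 = 0.48 + 0.48 + 0.68 + 0.52 + 0.52 + 0.68
 = 3.36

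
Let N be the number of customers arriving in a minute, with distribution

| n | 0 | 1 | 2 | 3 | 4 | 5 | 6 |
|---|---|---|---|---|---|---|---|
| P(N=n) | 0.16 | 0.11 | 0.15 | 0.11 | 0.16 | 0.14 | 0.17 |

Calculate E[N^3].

E[N^3] = Σ n^3·P(N=n)
 = 0·0.16 + 1·0.11 + 8·0.15 + 27·0.11 + 64·0.16 + 125·0.14 + 216·0.17
 = 0 + 0.11 + 1.2 + 2.97 + 10.24 + 17.5 + 36.72
 = 68.74

68.74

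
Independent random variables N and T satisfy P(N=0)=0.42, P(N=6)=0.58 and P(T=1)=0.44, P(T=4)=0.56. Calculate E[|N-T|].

E[|N-T|] = Σ_n Σ_t |n-t| · P(N=n)P(T=t)
 = 1·0.1848 + 4·0.2352 + 5·0.2552 + 2·0.3248
 = 0.1848 + 0.9408 + 1.276 + 0.6496
 = 3.0512

3.0512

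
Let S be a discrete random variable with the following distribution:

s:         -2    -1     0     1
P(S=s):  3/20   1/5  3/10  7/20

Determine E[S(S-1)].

E[S(S-1)] = Σ s(s-1)·P(S=s)
 = 6·3/20 + 2·1/5 + 0·3/10 + 0·7/20
 = 9/10 + 2/5 + 0 + 0
 = 13/10

1.3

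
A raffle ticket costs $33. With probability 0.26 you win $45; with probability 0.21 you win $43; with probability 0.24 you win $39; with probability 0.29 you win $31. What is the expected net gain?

6.08

E[payout] = 45·0.26 + 43·0.21 + 39·0.24 + 31·0.29
 = 11.7 + 9.03 + 9.36 + 8.99
 = 39.08
Net = 39.08 - 33 = 6.08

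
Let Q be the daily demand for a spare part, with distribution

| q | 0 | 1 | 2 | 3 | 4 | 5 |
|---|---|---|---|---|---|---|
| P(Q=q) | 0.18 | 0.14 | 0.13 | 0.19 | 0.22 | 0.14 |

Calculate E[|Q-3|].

1.45

E[|Q-3|] = Σ |q-3|·P(Q=q)
 = 3·0.18 + 2·0.14 + 1·0.13 + 0·0.19 + 1·0.22 + 2·0.14
 = 0.54 + 0.28 + 0.13 + 0 + 0.22 + 0.28
 = 1.45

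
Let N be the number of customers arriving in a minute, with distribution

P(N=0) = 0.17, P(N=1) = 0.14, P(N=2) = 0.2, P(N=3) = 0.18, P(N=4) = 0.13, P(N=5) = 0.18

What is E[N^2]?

E[N^2] = Σ n^2·P(N=n)
 = 0·0.17 + 1·0.14 + 4·0.2 + 9·0.18 + 16·0.13 + 25·0.18
 = 0 + 0.14 + 0.8 + 1.62 + 2.08 + 4.5
 = 9.14

9.14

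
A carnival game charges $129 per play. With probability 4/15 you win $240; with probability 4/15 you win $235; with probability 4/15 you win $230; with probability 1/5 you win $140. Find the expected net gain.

87

E[payout] = 240·4/15 + 235·4/15 + 230·4/15 + 140·1/5
 = 64 + 188/3 + 184/3 + 28
 = 216
Net = 216 - 129 = 87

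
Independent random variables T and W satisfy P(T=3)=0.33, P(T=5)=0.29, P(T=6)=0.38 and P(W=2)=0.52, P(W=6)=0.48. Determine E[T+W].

8.64

E[T+W] = Σ_t Σ_w (t+w) · P(T=t)P(W=w)
 = 5·0.1716 + 9·0.1584 + 7·0.1508 + 11·0.1392 + 8·0.1976 + 12·0.1824
 = 0.858 + 1.4256 + 1.0556 + 1.5312 + 1.5808 + 2.1888
 = 8.64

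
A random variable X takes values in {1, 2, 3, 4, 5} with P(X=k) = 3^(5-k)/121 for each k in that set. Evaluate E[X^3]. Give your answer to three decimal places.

E[X^3] = Σ x^3·P(X=x)
 = 1·81/121 + 8·27/121 + 27·9/121 + 64·3/121 + 125·1/121
 = 81/121 + 216/121 + 243/121 + 192/121 + 125/121
 = 857/121

7.083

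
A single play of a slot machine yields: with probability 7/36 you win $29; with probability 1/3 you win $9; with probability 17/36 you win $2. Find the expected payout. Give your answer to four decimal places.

E[payout] = 29·7/36 + 9·1/3 + 2·17/36
 = 203/36 + 3 + 17/18
 = 115/12

9.5833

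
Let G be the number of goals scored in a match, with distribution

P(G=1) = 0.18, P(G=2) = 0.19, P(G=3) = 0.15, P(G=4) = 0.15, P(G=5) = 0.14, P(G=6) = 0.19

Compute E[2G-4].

2.9

E[2G-4] = Σ (2g-4)·P(G=g)
 = (-2)·0.18 + 0·0.19 + 2·0.15 + 4·0.15 + 6·0.14 + 8·0.19
 = (-0.36) + 0 + 0.3 + 0.6 + 0.84 + 1.52
 = 2.9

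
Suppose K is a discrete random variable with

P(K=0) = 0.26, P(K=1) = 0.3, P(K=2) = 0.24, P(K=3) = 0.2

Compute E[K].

1.38

E[K] = Σ k·P(K=k)
 = 0·0.26 + 1·0.3 + 2·0.24 + 3·0.2
 = 0 + 0.3 + 0.48 + 0.6
 = 1.38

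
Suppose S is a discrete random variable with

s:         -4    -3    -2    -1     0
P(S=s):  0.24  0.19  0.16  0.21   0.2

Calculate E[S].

E[S] = Σ s·P(S=s)
 = (-4)·0.24 + (-3)·0.19 + (-2)·0.16 + (-1)·0.21 + 0·0.2
 = (-0.96) + (-0.57) + (-0.32) + (-0.21) + 0
 = -2.06

-2.06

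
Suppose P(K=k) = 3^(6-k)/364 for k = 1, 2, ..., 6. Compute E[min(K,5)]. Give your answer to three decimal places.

1.489

E[min(K,5)] = Σ min(k,5)·P(K=k)
 = 1·243/364 + 2·81/364 + 3·27/364 + 4·9/364 + 5·3/364 + 5·1/364
 = 243/364 + 81/182 + 81/364 + 9/91 + 15/364 + 5/364
 = 271/182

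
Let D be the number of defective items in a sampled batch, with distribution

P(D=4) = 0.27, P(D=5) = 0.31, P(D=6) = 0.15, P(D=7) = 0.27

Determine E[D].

E[D] = Σ d·P(D=d)
 = 4·0.27 + 5·0.31 + 6·0.15 + 7·0.27
 = 1.08 + 1.55 + 0.9 + 1.89
 = 5.42

5.42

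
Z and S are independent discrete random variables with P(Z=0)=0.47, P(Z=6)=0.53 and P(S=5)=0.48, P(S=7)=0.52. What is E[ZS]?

E[ZS] = Σ_z Σ_s zs · P(Z=z)P(S=s)
 = 0·0.2256 + 0·0.2444 + 30·0.2544 + 42·0.2756
 = 0 + 0 + 7.632 + 11.5752
 = 19.2072

19.2072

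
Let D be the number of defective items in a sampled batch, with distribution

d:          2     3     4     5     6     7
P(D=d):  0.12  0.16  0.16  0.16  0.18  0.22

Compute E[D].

4.78

E[D] = Σ d·P(D=d)
 = 2·0.12 + 3·0.16 + 4·0.16 + 5·0.16 + 6·0.18 + 7·0.22
 = 0.24 + 0.48 + 0.64 + 0.8 + 1.08 + 1.54
 = 4.78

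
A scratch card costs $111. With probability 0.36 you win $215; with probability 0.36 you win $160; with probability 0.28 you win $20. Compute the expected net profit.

E[payout] = 215·0.36 + 160·0.36 + 20·0.28
 = 77.4 + 57.6 + 5.6
 = 140.6
Net = 140.6 - 111 = 29.6

29.6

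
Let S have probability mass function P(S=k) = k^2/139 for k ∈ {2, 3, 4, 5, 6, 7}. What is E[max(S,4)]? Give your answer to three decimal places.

5.755

E[max(S,4)] = Σ max(s,4)·P(S=s)
 = 4·4/139 + 4·9/139 + 4·16/139 + 5·25/139 + 6·36/139 + 7·49/139
 = 16/139 + 36/139 + 64/139 + 125/139 + 216/139 + 343/139
 = 800/139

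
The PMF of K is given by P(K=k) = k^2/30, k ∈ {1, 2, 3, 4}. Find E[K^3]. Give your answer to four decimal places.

43.3333

E[K^3] = Σ k^3·P(K=k)
 = 1·1/30 + 8·2/15 + 27·3/10 + 64·8/15
 = 1/30 + 16/15 + 81/10 + 512/15
 = 130/3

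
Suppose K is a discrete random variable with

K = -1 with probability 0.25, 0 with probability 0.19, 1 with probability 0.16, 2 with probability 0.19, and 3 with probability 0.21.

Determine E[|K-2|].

E[|K-2|] = Σ |k-2|·P(K=k)
 = 3·0.25 + 2·0.19 + 1·0.16 + 0·0.19 + 1·0.21
 = 0.75 + 0.38 + 0.16 + 0 + 0.21
 = 1.5

1.5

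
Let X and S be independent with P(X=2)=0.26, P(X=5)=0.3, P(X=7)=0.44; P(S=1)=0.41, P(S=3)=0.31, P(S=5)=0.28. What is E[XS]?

13.974

E[XS] = Σ_x Σ_s xs · P(X=x)P(S=s)
 = 2·0.1066 + 6·0.0806 + 10·0.0728 + 5·0.123 + 15·0.093 + 25·0.084 + 7·0.1804 + 21·0.1364 + 35·0.1232
 = 0.2132 + 0.4836 + 0.728 + 0.615 + 1.395 + 2.1 + 1.2628 + 2.8644 + 4.312
 = 13.974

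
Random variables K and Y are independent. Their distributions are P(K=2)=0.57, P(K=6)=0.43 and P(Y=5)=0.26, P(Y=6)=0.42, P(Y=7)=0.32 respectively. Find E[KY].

22.5432

E[KY] = Σ_k Σ_y ky · P(K=k)P(Y=y)
 = 10·0.1482 + 12·0.2394 + 14·0.1824 + 30·0.1118 + 36·0.1806 + 42·0.1376
 = 1.482 + 2.8728 + 2.5536 + 3.354 + 6.5016 + 5.7792
 = 22.5432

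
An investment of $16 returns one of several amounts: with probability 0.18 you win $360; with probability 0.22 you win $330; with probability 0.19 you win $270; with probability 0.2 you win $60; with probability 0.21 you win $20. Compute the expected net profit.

E[payout] = 360·0.18 + 330·0.22 + 270·0.19 + 60·0.2 + 20·0.21
 = 64.8 + 72.6 + 51.3 + 12 + 4.2
 = 204.9
Net = 204.9 - 16 = 188.9

188.9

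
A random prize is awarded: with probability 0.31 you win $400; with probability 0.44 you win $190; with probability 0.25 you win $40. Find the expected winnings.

E[payout] = 400·0.31 + 190·0.44 + 40·0.25
 = 124 + 83.6 + 10
 = 217.6

217.6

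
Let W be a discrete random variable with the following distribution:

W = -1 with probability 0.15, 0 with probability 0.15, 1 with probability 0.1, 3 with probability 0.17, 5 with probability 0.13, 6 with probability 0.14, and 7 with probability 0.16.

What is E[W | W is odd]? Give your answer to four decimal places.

3.1408

P(W is odd) = 0.15 + 0.1 + 0.17 + 0.13 + 0.16 = 0.71.
E[W | W is odd] = [(-1)·0.15 + 1·0.1 + 3·0.17 + 5·0.13 + 7·0.16] / 0.71
 = 2.23 / 0.71
 = 223/71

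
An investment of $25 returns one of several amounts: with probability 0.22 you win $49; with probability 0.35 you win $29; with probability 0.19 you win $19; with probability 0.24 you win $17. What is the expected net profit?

E[payout] = 49·0.22 + 29·0.35 + 19·0.19 + 17·0.24
 = 10.78 + 10.15 + 3.61 + 4.08
 = 28.62
Net = 28.62 - 25 = 3.62

3.62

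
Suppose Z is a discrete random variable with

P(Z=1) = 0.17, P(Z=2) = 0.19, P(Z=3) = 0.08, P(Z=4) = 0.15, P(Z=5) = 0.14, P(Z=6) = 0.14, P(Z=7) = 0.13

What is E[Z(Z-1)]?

E[Z(Z-1)] = Σ z(z-1)·P(Z=z)
 = 0·0.17 + 2·0.19 + 6·0.08 + 12·0.15 + 20·0.14 + 30·0.14 + 42·0.13
 = 0 + 0.38 + 0.48 + 1.8 + 2.8 + 4.2 + 5.46
 = 15.12

15.12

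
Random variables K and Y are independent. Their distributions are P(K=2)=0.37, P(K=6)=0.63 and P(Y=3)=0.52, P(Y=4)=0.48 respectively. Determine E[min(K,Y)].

E[min(K,Y)] = Σ_k Σ_y min(k,y) · P(K=k)P(Y=y)
 = 2·0.1924 + 2·0.1776 + 3·0.3276 + 4·0.3024
 = 0.3848 + 0.3552 + 0.9828 + 1.2096
 = 2.9324

2.9324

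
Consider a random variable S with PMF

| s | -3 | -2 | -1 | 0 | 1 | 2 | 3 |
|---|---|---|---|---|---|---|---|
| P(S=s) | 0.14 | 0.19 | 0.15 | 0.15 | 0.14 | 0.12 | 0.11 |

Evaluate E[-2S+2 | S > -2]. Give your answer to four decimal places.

0.3284

P(S > -2) = 0.15 + 0.15 + 0.14 + 0.12 + 0.11 = 0.67.
E[-2S+2 | S > -2] = [4·0.15 + 2·0.15 + 0·0.14 + (-2)·0.12 + (-4)·0.11] / 0.67
 = 0.22 / 0.67
 = 22/67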